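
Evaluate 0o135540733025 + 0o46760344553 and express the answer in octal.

Add column by column in base 8, right to left:
  5+3 = 0 carry 1
  2+5+1 = 0 carry 1
  0+5+1 = 6
  3+4 = 7
  3+4 = 7
  7+3 = 2 carry 1
  0+0+1 = 1
  4+6 = 2 carry 1
  5+7+1 = 5 carry 1
  5+6+1 = 4 carry 1
  3+4+1 = 0 carry 1
  1+0+1 = 2

0o204521277600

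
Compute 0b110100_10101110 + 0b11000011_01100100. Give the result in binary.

0b1111100000010010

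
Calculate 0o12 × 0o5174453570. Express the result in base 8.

0o64335665260

Multiply each base-8 digit by 10, carrying:
  0×10 = 0 → write 0
  7×10 = 70 → write 6 carry 8
  5×10+8 = 58 → write 2 carry 7
  3×10+7 = 37 → write 5 carry 4
  5×10+4 = 54 → write 6 carry 6
  4×10+6 = 46 → write 6 carry 5
  4×10+5 = 45 → write 5 carry 5
  7×10+5 = 75 → write 3 carry 9
  1×10+9 = 19 → write 3 carry 2
  5×10+2 = 52 → write 4 carry 6
  remaining carry: 6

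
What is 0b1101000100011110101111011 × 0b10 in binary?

0b11010001000111101011110110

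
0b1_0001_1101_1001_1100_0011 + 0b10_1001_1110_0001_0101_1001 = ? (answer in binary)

Add column by column in base 2, right to left:
  1+1 = 0 carry 1
  1+0+1 = 0 carry 1
  0+0+1 = 1
  0+1 = 1
  0+1 = 1
  0+0 = 0
  1+1 = 0 carry 1
  1+0+1 = 0 carry 1
  1+1+1 = 1 carry 1
  0+0+1 = 1
  0+0 = 0
  1+0 = 1
  1+0 = 1
  0+1 = 1
  1+1 = 0 carry 1
  1+1+1 = 1 carry 1
  1+1+1 = 1 carry 1
  0+0+1 = 1
  0+0 = 0
  0+1 = 1
  1+0 = 1
  0+1 = 1

0b1110111011101100011100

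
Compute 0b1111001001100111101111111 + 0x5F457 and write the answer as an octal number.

0o172541726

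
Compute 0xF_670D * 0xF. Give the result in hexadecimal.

Multiply each base-16 digit by 15, carrying:
  D×15 = 195 → write 3 carry 12
  0×15+12 = 12 → write C
  7×15 = 105 → write 9 carry 6
  6×15+6 = 96 → write 0 carry 6
  F×15+6 = 231 → write 7 carry 14
  remaining carry: E

0xE709C3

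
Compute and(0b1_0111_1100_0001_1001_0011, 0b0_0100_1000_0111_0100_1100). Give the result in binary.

0b001001000000100000000

AND bit by bit (1 only where both bits are 1):
  101111100000110010011
& 001001000011101001100
= 001001000000100000000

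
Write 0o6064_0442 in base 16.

0xC34122

Each octal digit is 3 bits: 6=110 0=000 6=110 4=100 0=000 4=100 4=100 2=010.
Group the bits into nibbles: 1100 0011 0100 0001 0010 0010 → C34122.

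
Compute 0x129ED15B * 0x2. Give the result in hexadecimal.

0x253DA2B6

Multiply each base-16 digit by 2, carrying:
  B×2 = 22 → write 6 carry 1
  5×2+1 = 11 → write B
  1×2 = 2 → write 2
  D×2 = 26 → write A carry 1
  E×2+1 = 29 → write D carry 1
  9×2+1 = 19 → write 3 carry 1
  2×2+1 = 5 → write 5
  1×2 = 2 → write 2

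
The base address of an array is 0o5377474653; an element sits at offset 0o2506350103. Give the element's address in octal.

Add column by column in base 8, right to left:
  3+3 = 6
  5+0 = 5
  6+1 = 7
  4+0 = 4
  7+5 = 4 carry 1
  4+3+1 = 0 carry 1
  7+6+1 = 6 carry 1
  7+0+1 = 0 carry 1
  3+5+1 = 1 carry 1
  5+2+1 = 0 carry 1
  final carry 1

0o10106044756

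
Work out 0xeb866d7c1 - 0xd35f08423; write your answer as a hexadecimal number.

0x18276539e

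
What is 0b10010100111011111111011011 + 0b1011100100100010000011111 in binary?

Add column by column in base 2, right to left:
  1+1 = 0 carry 1
  1+1+1 = 1 carry 1
  0+1+1 = 0 carry 1
  1+1+1 = 1 carry 1
  1+1+1 = 1 carry 1
  0+0+1 = 1
  1+0 = 1
  1+0 = 1
  1+0 = 1
  1+0 = 1
  1+1 = 0 carry 1
  1+0+1 = 0 carry 1
  1+0+1 = 0 carry 1
  1+0+1 = 0 carry 1
  0+1+1 = 0 carry 1
  1+0+1 = 0 carry 1
  1+0+1 = 0 carry 1
  1+1+1 = 1 carry 1
  0+0+1 = 1
  0+0 = 0
  1+1 = 0 carry 1
  0+1+1 = 0 carry 1
  1+1+1 = 1 carry 1
  0+0+1 = 1
  0+1 = 1
  1+0 = 1

0b11110001100000001111111010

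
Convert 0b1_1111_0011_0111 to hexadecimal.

Group the bits into nibbles: 0001 1111 0011 0111 → 1f37.

0x1f37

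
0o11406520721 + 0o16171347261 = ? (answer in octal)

0o27600070202

Add column by column in base 8, right to left:
  1+1 = 2
  2+6 = 0 carry 1
  7+2+1 = 2 carry 1
  0+7+1 = 0 carry 1
  2+4+1 = 7
  5+3 = 0 carry 1
  6+1+1 = 0 carry 1
  0+7+1 = 0 carry 1
  4+1+1 = 6
  1+6 = 7
  1+1 = 2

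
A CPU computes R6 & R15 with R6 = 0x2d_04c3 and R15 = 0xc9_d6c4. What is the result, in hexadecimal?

0x0904c0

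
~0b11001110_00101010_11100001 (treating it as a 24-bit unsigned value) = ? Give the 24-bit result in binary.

Invert each bit: 110011100010101011100001 → 001100011101010100011110.

0b001100011101010100011110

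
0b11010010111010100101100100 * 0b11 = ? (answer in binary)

0b1001111000101111110000101100

Multiply each base-2 digit by 3, carrying:
  0×3 = 0 → write 0
  0×3 = 0 → write 0
  1×3 = 3 → write 1 carry 1
  0×3+1 = 1 → write 1
  0×3 = 0 → write 0
  1×3 = 3 → write 1 carry 1
  1×3+1 = 4 → write 0 carry 2
  0×3+2 = 2 → write 0 carry 1
  1×3+1 = 4 → write 0 carry 2
  0×3+2 = 2 → write 0 carry 1
  0×3+1 = 1 → write 1
  1×3 = 3 → write 1 carry 1
  0×3+1 = 1 → write 1
  1×3 = 3 → write 1 carry 1
  0×3+1 = 1 → write 1
  1×3 = 3 → write 1 carry 1
  1×3+1 = 4 → write 0 carry 2
  1×3+2 = 5 → write 1 carry 2
  0×3+2 = 2 → write 0 carry 1
  1×3+1 = 4 → write 0 carry 2
  0×3+2 = 2 → write 0 carry 1
  0×3+1 = 1 → write 1
  1×3 = 3 → write 1 carry 1
  0×3+1 = 1 → write 1
  1×3 = 3 → write 1 carry 1
  1×3+1 = 4 → write 0 carry 2
  remaining carry: 10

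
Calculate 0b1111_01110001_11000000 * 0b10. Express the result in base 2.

0b111101110001110000000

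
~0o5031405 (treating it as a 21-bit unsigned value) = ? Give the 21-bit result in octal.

Each oct digit d becomes 7−d:
  5→2, 0→7, 3→4, 1→6, 4→3, 0→7, 5→2

0o2746372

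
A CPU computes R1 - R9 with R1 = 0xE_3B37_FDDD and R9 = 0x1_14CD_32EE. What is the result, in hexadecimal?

0xD266ACAEF

Subtract column by column in base 16:
  D-E → F (borrow)
  D-E-1 → E (borrow)
  D-2-1 → A
  F-3 → C
  7-D → A (borrow)
  3-C-1 → 6 (borrow)
  B-4-1 → 6
  3-1 → 2
  E-1 → D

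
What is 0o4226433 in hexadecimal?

0x112D1B

Each octal digit is 3 bits: 4=100 2=010 2=010 6=110 4=100 3=011 3=011.
Group the bits into nibbles: 0001 0001 0010 1101 0001 1011 → 112D1B.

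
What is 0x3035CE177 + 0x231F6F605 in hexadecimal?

0x53553D77C

Add column by column in base 16, right to left:
  7+5 = C
  7+0 = 7
  1+6 = 7
  E+F = D carry 1
  C+6+1 = 3 carry 1
  5+F+1 = 5 carry 1
  3+1+1 = 5
  0+3 = 3
  3+2 = 5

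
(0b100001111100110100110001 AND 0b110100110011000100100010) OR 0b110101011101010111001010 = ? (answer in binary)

0b110101111101010111101010

0b100001111100110100110001 AND 0b110100110011000100100010 = 0b100000110000000100100000.
Then OR with 0b110101011101010111001010.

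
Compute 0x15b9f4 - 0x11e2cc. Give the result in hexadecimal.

0x3d728

Subtract column by column in base 16:
  4-c → 8 (borrow)
  f-c-1 → 2
  9-2 → 7
  b-e → d (borrow)
  5-1-1 → 3
  1-1 → 0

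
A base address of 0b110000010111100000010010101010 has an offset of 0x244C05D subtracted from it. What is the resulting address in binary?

0b101110000110010100010001001101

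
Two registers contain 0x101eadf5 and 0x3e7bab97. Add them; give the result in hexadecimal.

0x4e9a598c

Add column by column in base 16, right to left:
  5+7 = c
  f+9 = 8 carry 1
  d+b+1 = 9 carry 1
  a+a+1 = 5 carry 1
  e+b+1 = a carry 1
  1+7+1 = 9
  0+e = e
  1+3 = 4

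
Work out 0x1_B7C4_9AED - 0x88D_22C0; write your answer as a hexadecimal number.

0x1AF37782D

Subtract column by column in base 16:
  D-0 → D
  E-C → 2
  A-2 → 8
  9-2 → 7
  4-D → 7 (borrow)
  C-8-1 → 3
  7-8 → F (borrow)
  B-0-1 → A
  1-0 → 1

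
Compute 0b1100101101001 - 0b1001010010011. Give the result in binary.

Subtract column by column in base 2:
  1-1 → 0
  0-1 → 1 (borrow)
  0-0-1 → 1 (borrow)
  1-0-1 → 0
  0-1 → 1 (borrow)
  1-0-1 → 0
  1-0 → 1
  0-1 → 1 (borrow)
  1-0-1 → 0
  0-1 → 1 (borrow)
  0-0-1 → 1 (borrow)
  1-0-1 → 0
  1-1 → 0

0b11011010110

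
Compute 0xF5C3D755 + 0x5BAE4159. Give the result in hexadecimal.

Add column by column in base 16, right to left:
  5+9 = E
  5+5 = A
  7+1 = 8
  D+4 = 1 carry 1
  3+E+1 = 2 carry 1
  C+A+1 = 7 carry 1
  5+B+1 = 1 carry 1
  F+5+1 = 5 carry 1
  final carry 1

0x1517218AE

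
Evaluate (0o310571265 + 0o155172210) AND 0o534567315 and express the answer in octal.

0o424563015

Add column by column in base 8, right to left:
  5+0 = 5
  6+1 = 7
  2+2 = 4
  1+2 = 3
  7+7 = 6 carry 1
  5+1+1 = 7
  0+5 = 5
  1+5 = 6
  3+1 = 4
Sum = 0o465763475; now AND with 0o534567315:
  4&5=4, 6&3=2, 5&4=4, 7&5=5, 6&6=6, 3&7=3, 4&3=0, 7&1=1, 5&5=5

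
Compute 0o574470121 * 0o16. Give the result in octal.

0o12320422156

Multiply each base-8 digit by 14, carrying:
  1×14 = 14 → write 6 carry 1
  2×14+1 = 29 → write 5 carry 3
  1×14+3 = 17 → write 1 carry 2
  0×14+2 = 2 → write 2
  7×14 = 98 → write 2 carry 12
  4×14+12 = 68 → write 4 carry 8
  4×14+8 = 64 → write 0 carry 8
  7×14+8 = 106 → write 2 carry 13
  5×14+13 = 83 → write 3 carry 10
  remaining carry: 12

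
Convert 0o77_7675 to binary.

0b111111111110111101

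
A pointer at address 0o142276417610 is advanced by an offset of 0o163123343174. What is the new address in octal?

Add column by column in base 8, right to left:
  0+4 = 4
  1+7 = 0 carry 1
  6+1+1 = 0 carry 1
  7+3+1 = 3 carry 1
  1+4+1 = 6
  4+3 = 7
  6+3 = 1 carry 1
  7+2+1 = 2 carry 1
  2+1+1 = 4
  2+3 = 5
  4+6 = 2 carry 1
  1+1+1 = 3

0o325421763004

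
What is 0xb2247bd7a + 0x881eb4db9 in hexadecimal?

0x13a4330b33

Add column by column in base 16, right to left:
  a+9 = 3 carry 1
  7+b+1 = 3 carry 1
  d+d+1 = b carry 1
  b+4+1 = 0 carry 1
  7+b+1 = 3 carry 1
  4+e+1 = 3 carry 1
  2+1+1 = 4
  2+8 = a
  b+8 = 3 carry 1
  final carry 1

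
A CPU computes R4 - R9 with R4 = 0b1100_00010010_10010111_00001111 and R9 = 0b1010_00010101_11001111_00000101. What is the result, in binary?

Subtract column by column in base 2:
  1-1 → 0
  1-0 → 1
  1-1 → 0
  1-0 → 1
  0-0 → 0
  0-0 → 0
  0-0 → 0
  0-0 → 0
  1-1 → 0
  1-1 → 0
  1-1 → 0
  0-1 → 1 (borrow)
  1-0-1 → 0
  0-0 → 0
  0-1 → 1 (borrow)
  1-1-1 → 1 (borrow)
  0-1-1 → 0 (borrow)
  1-0-1 → 0
  0-1 → 1 (borrow)
  0-0-1 → 1 (borrow)
  1-1-1 → 1 (borrow)
  0-0-1 → 1 (borrow)
  0-0-1 → 1 (borrow)
  0-0-1 → 1 (borrow)
  0-0-1 → 1 (borrow)
  0-1-1 → 0 (borrow)
  1-0-1 → 0
  1-1 → 0

0b1111111001100100000001010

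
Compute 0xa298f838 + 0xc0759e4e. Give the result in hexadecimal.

0x1630e9686

Add column by column in base 16, right to left:
  8+e = 6 carry 1
  3+4+1 = 8
  8+e = 6 carry 1
  f+9+1 = 9 carry 1
  8+5+1 = e
  9+7 = 0 carry 1
  2+0+1 = 3
  a+c = 6 carry 1
  final carry 1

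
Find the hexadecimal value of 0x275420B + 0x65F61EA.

0x8D4A3F5

Add column by column in base 16, right to left:
  B+A = 5 carry 1
  0+E+1 = F
  2+1 = 3
  4+6 = A
  5+F = 4 carry 1
  7+5+1 = D
  2+6 = 8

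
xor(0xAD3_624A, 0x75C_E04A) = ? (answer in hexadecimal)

XOR each hex digit independently (no carries):
  A^7=D, D^5=8, 3^C=F, 6^E=8, 2^0=2, 4^4=0, A^A=0

0xD8F8200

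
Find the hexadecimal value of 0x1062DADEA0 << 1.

1 bits is not a whole number of base-16 digits; in binary: 1000001100010110110101101111010100000 << 1 = 10000011000101101101011011110101000000.

0x20C5B5BD40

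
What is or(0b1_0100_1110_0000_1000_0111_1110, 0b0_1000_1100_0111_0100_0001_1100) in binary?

0b1110011100111110001111110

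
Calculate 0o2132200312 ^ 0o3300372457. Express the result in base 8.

0o1232172745

XOR each oct digit independently (no carries):
  2^3=1, 1^3=2, 3^0=3, 2^0=2, 2^3=1, 0^7=7, 0^2=2, 3^4=7, 1^5=4, 2^7=5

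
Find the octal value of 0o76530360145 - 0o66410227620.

0o10120130325

Subtract column by column in base 8:
  5-0 → 5
  4-2 → 2
  1-6 → 3 (borrow)
  0-7-1 → 0 (borrow)
  6-2-1 → 3
  3-2 → 1
  0-0 → 0
  3-1 → 2
  5-4 → 1
  6-6 → 0
  7-6 → 1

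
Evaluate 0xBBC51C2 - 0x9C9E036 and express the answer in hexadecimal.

Subtract column by column in base 16:
  2-6 → C (borrow)
  C-3-1 → 8
  1-0 → 1
  5-E → 7 (borrow)
  C-9-1 → 2
  B-C → F (borrow)
  B-9-1 → 1

0x1F2718C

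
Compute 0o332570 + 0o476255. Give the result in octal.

Add column by column in base 8, right to left:
  0+5 = 5
  7+5 = 4 carry 1
  5+2+1 = 0 carry 1
  2+6+1 = 1 carry 1
  3+7+1 = 3 carry 1
  3+4+1 = 0 carry 1
  final carry 1

0o1031045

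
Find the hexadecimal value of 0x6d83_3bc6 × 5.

Multiply each base-16 digit by 5, carrying:
  6×5 = 30 → write e carry 1
  c×5+1 = 61 → write d carry 3
  b×5+3 = 58 → write a carry 3
  3×5+3 = 18 → write 2 carry 1
  3×5+1 = 16 → write 0 carry 1
  8×5+1 = 41 → write 9 carry 2
  d×5+2 = 67 → write 3 carry 4
  6×5+4 = 34 → write 2 carry 2
  remaining carry: 2

0x223902ade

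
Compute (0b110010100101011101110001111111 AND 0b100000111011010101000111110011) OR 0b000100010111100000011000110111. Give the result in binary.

0b100100110111110101011001110111

0b110010100101011101110001111111 AND 0b100000111011010101000111110011 = 0b100000100001010101000001110011.
Then OR with 0b000100010111100000011000110111.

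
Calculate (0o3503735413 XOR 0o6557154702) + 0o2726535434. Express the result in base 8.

First 0o3503735413 XOR 0o6557154702 = 0o5054661311.
Add column by column in base 8, right to left:
  1+4 = 5
  1+3 = 4
  3+4 = 7
  1+5 = 6
  6+3 = 1 carry 1
  6+5+1 = 4 carry 1
  4+6+1 = 3 carry 1
  5+2+1 = 0 carry 1
  0+7+1 = 0 carry 1
  5+2+1 = 0 carry 1
  final carry 1

0o10003416745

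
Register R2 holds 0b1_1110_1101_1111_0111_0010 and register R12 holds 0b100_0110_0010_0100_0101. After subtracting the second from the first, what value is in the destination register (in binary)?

0b110100111110100101101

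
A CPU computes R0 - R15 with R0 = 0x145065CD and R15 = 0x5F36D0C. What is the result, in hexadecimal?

0xE5CF8C1

Subtract column by column in base 16:
  D-C → 1
  C-0 → C
  5-D → 8 (borrow)
  6-6-1 → F (borrow)
  0-3-1 → C (borrow)
  5-F-1 → 5 (borrow)
  4-5-1 → E (borrow)
  1-0-1 → 0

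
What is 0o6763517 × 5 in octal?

0o42702213

Multiply each base-8 digit by 5, carrying:
  7×5 = 35 → write 3 carry 4
  1×5+4 = 9 → write 1 carry 1
  5×5+1 = 26 → write 2 carry 3
  3×5+3 = 18 → write 2 carry 2
  6×5+2 = 32 → write 0 carry 4
  7×5+4 = 39 → write 7 carry 4
  6×5+4 = 34 → write 2 carry 4
  remaining carry: 4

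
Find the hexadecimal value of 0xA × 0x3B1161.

Multiply each base-16 digit by 10, carrying:
  1×10 = 10 → write A
  6×10 = 60 → write C carry 3
  1×10+3 = 13 → write D
  1×10 = 10 → write A
  B×10 = 110 → write E carry 6
  3×10+6 = 36 → write 4 carry 2
  remaining carry: 2

0x24EADCA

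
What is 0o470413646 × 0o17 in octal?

0o11117661272

Multiply each base-8 digit by 15, carrying:
  6×15 = 90 → write 2 carry 11
  4×15+11 = 71 → write 7 carry 8
  6×15+8 = 98 → write 2 carry 12
  3×15+12 = 57 → write 1 carry 7
  1×15+7 = 22 → write 6 carry 2
  4×15+2 = 62 → write 6 carry 7
  0×15+7 = 7 → write 7
  7×15 = 105 → write 1 carry 13
  4×15+13 = 73 → write 1 carry 9
  remaining carry: 11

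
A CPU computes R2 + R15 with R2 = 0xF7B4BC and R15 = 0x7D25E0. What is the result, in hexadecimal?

Add column by column in base 16, right to left:
  C+0 = C
  B+E = 9 carry 1
  4+5+1 = A
  B+2 = D
  7+D = 4 carry 1
  F+7+1 = 7 carry 1
  final carry 1

0x174DA9C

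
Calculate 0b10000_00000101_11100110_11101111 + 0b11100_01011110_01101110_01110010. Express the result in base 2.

0b101100011001000101010101100001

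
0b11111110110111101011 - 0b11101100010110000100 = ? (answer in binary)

0b10010100001100111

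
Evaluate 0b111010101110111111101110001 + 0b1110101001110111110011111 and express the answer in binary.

Add column by column in base 2, right to left:
  1+1 = 0 carry 1
  0+1+1 = 0 carry 1
  0+1+1 = 0 carry 1
  0+1+1 = 0 carry 1
  1+1+1 = 1 carry 1
  1+0+1 = 0 carry 1
  1+0+1 = 0 carry 1
  0+1+1 = 0 carry 1
  1+1+1 = 1 carry 1
  1+1+1 = 1 carry 1
  1+1+1 = 1 carry 1
  1+1+1 = 1 carry 1
  1+0+1 = 0 carry 1
  1+1+1 = 1 carry 1
  1+1+1 = 1 carry 1
  0+1+1 = 0 carry 1
  1+0+1 = 0 carry 1
  1+0+1 = 0 carry 1
  1+1+1 = 1 carry 1
  0+0+1 = 1
  1+1 = 0 carry 1
  0+0+1 = 1
  1+1 = 0 carry 1
  0+1+1 = 0 carry 1
  1+1+1 = 1 carry 1
  1+0+1 = 0 carry 1
  1+0+1 = 0 carry 1
  final carry 1

0b1001001011000110111100010000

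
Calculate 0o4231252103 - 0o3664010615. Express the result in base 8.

Subtract column by column in base 8:
  3-5 → 6 (borrow)
  0-1-1 → 6 (borrow)
  1-6-1 → 2 (borrow)
  2-0-1 → 1
  5-1 → 4
  2-0 → 2
  1-4 → 5 (borrow)
  3-6-1 → 4 (borrow)
  2-6-1 → 3 (borrow)
  4-3-1 → 0

0o345241266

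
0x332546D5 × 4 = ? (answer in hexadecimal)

Multiply each base-16 digit by 4, carrying:
  5×4 = 20 → write 4 carry 1
  D×4+1 = 53 → write 5 carry 3
  6×4+3 = 27 → write B carry 1
  4×4+1 = 17 → write 1 carry 1
  5×4+1 = 21 → write 5 carry 1
  2×4+1 = 9 → write 9
  3×4 = 12 → write C
  3×4 = 12 → write C

0xCC951B54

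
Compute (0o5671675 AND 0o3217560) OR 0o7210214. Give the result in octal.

0o7211674

0o5671675 AND 0o3217560 = 0o1211460.
Then OR with 0o7210214.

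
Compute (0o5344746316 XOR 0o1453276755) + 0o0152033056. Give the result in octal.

First 0o5344746316 XOR 0o1453276755 = 0o4717530443.
Add column by column in base 8, right to left:
  3+6 = 1 carry 1
  4+5+1 = 2 carry 1
  4+0+1 = 5
  0+3 = 3
  3+3 = 6
  5+0 = 5
  7+2 = 1 carry 1
  1+5+1 = 7
  7+1 = 0 carry 1
  4+0+1 = 5

0o5071563521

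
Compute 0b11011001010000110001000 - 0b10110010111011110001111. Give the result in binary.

Subtract column by column in base 2:
  0-1 → 1 (borrow)
  0-1-1 → 0 (borrow)
  0-1-1 → 0 (borrow)
  1-1-1 → 1 (borrow)
  0-0-1 → 1 (borrow)
  0-0-1 → 1 (borrow)
  0-0-1 → 1 (borrow)
  1-1-1 → 1 (borrow)
  1-1-1 → 1 (borrow)
  0-1-1 → 0 (borrow)
  0-1-1 → 0 (borrow)
  0-0-1 → 1 (borrow)
  0-1-1 → 0 (borrow)
  1-1-1 → 1 (borrow)
  0-1-1 → 0 (borrow)
  1-0-1 → 0
  0-1 → 1 (borrow)
  0-0-1 → 1 (borrow)
  1-0-1 → 0
  1-1 → 0
  0-1 → 1 (borrow)
  1-0-1 → 0
  1-1 → 0

0b100110010100111111001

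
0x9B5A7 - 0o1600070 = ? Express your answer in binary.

0b101011010101101111

0x9B5A7 = 0b10011011010110100111 in binary.
0o1600070 = 0b1110000000000111000 in binary.
Subtract column by column in base 2:
  1-0 → 1
  1-0 → 1
  1-0 → 1
  0-1 → 1 (borrow)
  0-1-1 → 0 (borrow)
  1-1-1 → 1 (borrow)
  0-0-1 → 1 (borrow)
  1-0-1 → 0
  1-0 → 1
  0-0 → 0
  1-0 → 1
  0-0 → 0
  1-0 → 1
  1-0 → 1
  0-0 → 0
  1-0 → 1
  1-1 → 0
  0-1 → 1 (borrow)
  0-1-1 → 0 (borrow)
  1-0-1 → 0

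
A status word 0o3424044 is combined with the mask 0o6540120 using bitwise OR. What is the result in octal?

OR each oct digit independently (no carries):
  3|6=7, 4|5=5, 2|4=6, 4|0=4, 0|1=1, 4|2=6, 4|0=4

0o7564164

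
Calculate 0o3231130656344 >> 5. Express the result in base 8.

0o64622615347

5 bits is not a whole number of base-8 digits; in binary: 11010011001001011000110101110011100100 >> 5 = 110100110010010110001101011100111.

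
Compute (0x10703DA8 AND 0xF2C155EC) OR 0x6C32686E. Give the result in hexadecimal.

0x10703DA8 AND 0xF2C155EC = 0x104015A8.
Then OR with 0x6C32686E.

0x7C727DEE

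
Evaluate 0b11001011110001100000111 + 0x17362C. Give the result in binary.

0b11111010001100100110011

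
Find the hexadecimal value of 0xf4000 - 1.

The trailing 3 digits are 0, so subtracting 1 borrows through: they become F and the next digit up decrements.

0xf3fff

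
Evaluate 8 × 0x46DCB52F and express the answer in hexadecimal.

0x236E5A978

Multiply each base-16 digit by 8, carrying:
  F×8 = 120 → write 8 carry 7
  2×8+7 = 23 → write 7 carry 1
  5×8+1 = 41 → write 9 carry 2
  B×8+2 = 90 → write A carry 5
  C×8+5 = 101 → write 5 carry 6
  D×8+6 = 110 → write E carry 6
  6×8+6 = 54 → write 6 carry 3
  4×8+3 = 35 → write 3 carry 2
  remaining carry: 2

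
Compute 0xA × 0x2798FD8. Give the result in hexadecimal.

0x18BF9E70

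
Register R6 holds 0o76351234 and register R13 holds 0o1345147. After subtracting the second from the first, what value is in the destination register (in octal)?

0o75004065

Subtract column by column in base 8:
  4-7 → 5 (borrow)
  3-4-1 → 6 (borrow)
  2-1-1 → 0
  1-5 → 4 (borrow)
  5-4-1 → 0
  3-3 → 0
  6-1 → 5
  7-0 → 7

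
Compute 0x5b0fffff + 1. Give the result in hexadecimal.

0x5b100000

The trailing 5 digits are F (max in base 16), so adding 1 cascades: they roll to 0 and the next digit up increments.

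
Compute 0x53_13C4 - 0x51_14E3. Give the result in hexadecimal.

0x1FEE1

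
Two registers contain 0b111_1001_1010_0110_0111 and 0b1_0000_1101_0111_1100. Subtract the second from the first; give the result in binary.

0b1101000110011101011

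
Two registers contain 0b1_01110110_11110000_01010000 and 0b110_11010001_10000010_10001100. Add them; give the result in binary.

Add column by column in base 2, right to left:
  0+0 = 0
  0+0 = 0
  0+1 = 1
  0+1 = 1
  1+0 = 1
  0+0 = 0
  1+0 = 1
  0+1 = 1
  0+0 = 0
  0+1 = 1
  0+0 = 0
  0+0 = 0
  1+0 = 1
  1+0 = 1
  1+0 = 1
  1+1 = 0 carry 1
  0+1+1 = 0 carry 1
  1+0+1 = 0 carry 1
  1+0+1 = 0 carry 1
  0+0+1 = 1
  1+1 = 0 carry 1
  1+0+1 = 0 carry 1
  1+1+1 = 1 carry 1
  0+1+1 = 0 carry 1
  1+0+1 = 0 carry 1
  0+1+1 = 0 carry 1
  0+1+1 = 0 carry 1
  final carry 1

0b1000010010000111001011011100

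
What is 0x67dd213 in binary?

0b110011111011101001000010011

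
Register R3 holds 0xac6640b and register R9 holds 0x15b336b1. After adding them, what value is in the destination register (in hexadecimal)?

Add column by column in base 16, right to left:
  b+1 = c
  0+b = b
  4+6 = a
  6+3 = 9
  6+3 = 9
  c+b = 7 carry 1
  a+5+1 = 0 carry 1
  0+1+1 = 2

0x20799abc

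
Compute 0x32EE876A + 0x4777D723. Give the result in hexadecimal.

0x7A665E8D

Add column by column in base 16, right to left:
  A+3 = D
  6+2 = 8
  7+7 = E
  8+D = 5 carry 1
  E+7+1 = 6 carry 1
  E+7+1 = 6 carry 1
  2+7+1 = A
  3+4 = 7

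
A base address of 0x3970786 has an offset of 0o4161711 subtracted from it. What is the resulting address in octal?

0o341421675

0x3970786 = 0o345603606 in octal.
Subtract column by column in base 8:
  6-1 → 5
  0-1 → 7 (borrow)
  6-7-1 → 6 (borrow)
  3-1-1 → 1
  0-6 → 2 (borrow)
  6-1-1 → 4
  5-4 → 1
  4-0 → 4
  3-0 → 3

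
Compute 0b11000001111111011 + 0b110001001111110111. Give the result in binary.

Add column by column in base 2, right to left:
  1+1 = 0 carry 1
  1+1+1 = 1 carry 1
  0+1+1 = 0 carry 1
  1+0+1 = 0 carry 1
  1+1+1 = 1 carry 1
  1+1+1 = 1 carry 1
  1+1+1 = 1 carry 1
  1+1+1 = 1 carry 1
  1+1+1 = 1 carry 1
  1+1+1 = 1 carry 1
  0+0+1 = 1
  0+0 = 0
  0+1 = 1
  0+0 = 0
  0+0 = 0
  1+0 = 1
  1+1 = 0 carry 1
  0+1+1 = 0 carry 1
  final carry 1

0b1001001011111110010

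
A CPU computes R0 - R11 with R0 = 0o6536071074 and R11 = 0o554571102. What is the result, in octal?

0o5761277772

Subtract column by column in base 8:
  4-2 → 2
  7-0 → 7
  0-1 → 7 (borrow)
  1-1-1 → 7 (borrow)
  7-7-1 → 7 (borrow)
  0-5-1 → 2 (borrow)
  6-4-1 → 1
  3-5 → 6 (borrow)
  5-5-1 → 7 (borrow)
  6-0-1 → 5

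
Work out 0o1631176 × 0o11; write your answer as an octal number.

Multiply each base-8 digit by 9, carrying:
  6×9 = 54 → write 6 carry 6
  7×9+6 = 69 → write 5 carry 8
  1×9+8 = 17 → write 1 carry 2
  1×9+2 = 11 → write 3 carry 1
  3×9+1 = 28 → write 4 carry 3
  6×9+3 = 57 → write 1 carry 7
  1×9+7 = 16 → write 0 carry 2
  remaining carry: 2

0o20143156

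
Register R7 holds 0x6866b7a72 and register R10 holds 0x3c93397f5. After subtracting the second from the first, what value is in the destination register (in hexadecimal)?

0x2bd37e27d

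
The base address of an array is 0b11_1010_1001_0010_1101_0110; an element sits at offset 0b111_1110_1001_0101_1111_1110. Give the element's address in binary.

Add column by column in base 2, right to left:
  0+0 = 0
  1+1 = 0 carry 1
  1+1+1 = 1 carry 1
  0+1+1 = 0 carry 1
  1+1+1 = 1 carry 1
  0+1+1 = 0 carry 1
  1+1+1 = 1 carry 1
  1+1+1 = 1 carry 1
  0+1+1 = 0 carry 1
  1+0+1 = 0 carry 1
  0+1+1 = 0 carry 1
  0+0+1 = 1
  1+1 = 0 carry 1
  0+0+1 = 1
  0+0 = 0
  1+1 = 0 carry 1
  0+0+1 = 1
  1+1 = 0 carry 1
  0+1+1 = 0 carry 1
  1+1+1 = 1 carry 1
  1+1+1 = 1 carry 1
  1+1+1 = 1 carry 1
  0+1+1 = 0 carry 1
  final carry 1

0b101110010010100011010100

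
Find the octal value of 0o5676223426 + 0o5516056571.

0o13414302217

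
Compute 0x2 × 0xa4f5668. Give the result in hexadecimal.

0x149eacd0

Multiply each base-16 digit by 2, carrying:
  8×2 = 16 → write 0 carry 1
  6×2+1 = 13 → write d
  6×2 = 12 → write c
  5×2 = 10 → write a
  f×2 = 30 → write e carry 1
  4×2+1 = 9 → write 9
  a×2 = 20 → write 4 carry 1
  remaining carry: 1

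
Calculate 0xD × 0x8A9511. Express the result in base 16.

0x70991DD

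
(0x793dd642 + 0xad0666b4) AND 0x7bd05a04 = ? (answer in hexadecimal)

0x22401804

Add column by column in base 16, right to left:
  2+4 = 6
  4+b = f
  6+6 = c
  d+6 = 3 carry 1
  d+6+1 = 4 carry 1
  3+0+1 = 4
  9+d = 6 carry 1
  7+a+1 = 2 carry 1
  final carry 1
Sum = 0x126443cf6; now AND with 0x7bd05a04:
  1&0=0, 2&7=2, 6&b=2, 4&d=4, 4&0=0, 3&5=1, c&a=8, f&0=0, 6&4=4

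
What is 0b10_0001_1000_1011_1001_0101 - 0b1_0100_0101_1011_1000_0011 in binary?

0b11010011000000010010

Subtract column by column in base 2:
  1-1 → 0
  0-1 → 1 (borrow)
  1-0-1 → 0
  0-0 → 0
  1-0 → 1
  0-0 → 0
  0-0 → 0
  1-1 → 0
  1-1 → 0
  1-1 → 0
  0-0 → 0
  1-1 → 0
  0-1 → 1 (borrow)
  0-0-1 → 1 (borrow)
  0-1-1 → 0 (borrow)
  1-0-1 → 0
  1-0 → 1
  0-0 → 0
  0-1 → 1 (borrow)
  0-0-1 → 1 (borrow)
  0-1-1 → 0 (borrow)
  1-0-1 → 0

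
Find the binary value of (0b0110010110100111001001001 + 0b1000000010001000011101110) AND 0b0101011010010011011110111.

Add column by column in base 2, right to left:
  1+0 = 1
  0+1 = 1
  0+1 = 1
  1+1 = 0 carry 1
  0+0+1 = 1
  0+1 = 1
  1+1 = 0 carry 1
  0+1+1 = 0 carry 1
  0+0+1 = 1
  1+0 = 1
  1+0 = 1
  1+0 = 1
  0+1 = 1
  0+0 = 0
  1+0 = 1
  0+0 = 0
  1+1 = 0 carry 1
  1+0+1 = 0 carry 1
  0+0+1 = 1
  1+0 = 1
  0+0 = 0
  0+0 = 0
  1+0 = 1
  1+0 = 1
  0+1 = 1
Sum = 0b1110011000101111100110111; now AND with 0b0101011010010011011110111:
  1110011000101111100110111
& 0101011010010011011110111
= 0100011000000011000110111

0b100011000000011000110111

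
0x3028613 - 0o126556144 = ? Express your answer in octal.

0o151724657

0x3028613 = 0o300503023 in octal.
Subtract column by column in base 8:
  3-4 → 7 (borrow)
  2-4-1 → 5 (borrow)
  0-1-1 → 6 (borrow)
  3-6-1 → 4 (borrow)
  0-5-1 → 2 (borrow)
  5-5-1 → 7 (borrow)
  0-6-1 → 1 (borrow)
  0-2-1 → 5 (borrow)
  3-1-1 → 1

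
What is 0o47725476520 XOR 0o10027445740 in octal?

0o57702033260

XOR each oct digit independently (no carries):
  4^1=5, 7^0=7, 7^0=7, 2^2=0, 5^7=2, 4^4=0, 7^4=3, 6^5=3, 5^7=2, 2^4=6, 0^0=0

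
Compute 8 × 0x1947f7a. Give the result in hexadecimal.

0xca3fbd0

Multiply each base-16 digit by 8, carrying:
  a×8 = 80 → write 0 carry 5
  7×8+5 = 61 → write d carry 3
  f×8+3 = 123 → write b carry 7
  7×8+7 = 63 → write f carry 3
  4×8+3 = 35 → write 3 carry 2
  9×8+2 = 74 → write a carry 4
  1×8+4 = 12 → write c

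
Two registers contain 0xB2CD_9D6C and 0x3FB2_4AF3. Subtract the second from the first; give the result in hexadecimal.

0x731B5279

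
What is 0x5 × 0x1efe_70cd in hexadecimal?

Multiply each base-16 digit by 5, carrying:
  d×5 = 65 → write 1 carry 4
  c×5+4 = 64 → write 0 carry 4
  0×5+4 = 4 → write 4
  7×5 = 35 → write 3 carry 2
  e×5+2 = 72 → write 8 carry 4
  f×5+4 = 79 → write f carry 4
  e×5+4 = 74 → write a carry 4
  1×5+4 = 9 → write 9

0x9af83401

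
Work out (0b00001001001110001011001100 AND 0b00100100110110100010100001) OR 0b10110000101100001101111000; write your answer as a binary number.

0b00001001001110001011001100 AND 0b00100100110110100010100001 = 0b00000000000110000010000000.
Then OR with 0b10110000101100001101111000.

0b10110000101110001111111000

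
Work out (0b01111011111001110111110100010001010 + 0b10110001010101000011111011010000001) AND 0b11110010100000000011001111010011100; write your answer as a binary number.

Add column by column in base 2, right to left:
  0+1 = 1
  1+0 = 1
  0+0 = 0
  1+0 = 1
  0+0 = 0
  0+0 = 0
  0+0 = 0
  1+1 = 0 carry 1
  0+0+1 = 1
  0+1 = 1
  0+1 = 1
  1+0 = 1
  0+1 = 1
  1+1 = 0 carry 1
  1+1+1 = 1 carry 1
  1+1+1 = 1 carry 1
  1+1+1 = 1 carry 1
  1+0+1 = 0 carry 1
  0+0+1 = 1
  1+0 = 1
  1+0 = 1
  1+1 = 0 carry 1
  0+0+1 = 1
  0+1 = 1
  1+0 = 1
  1+1 = 0 carry 1
  1+0+1 = 0 carry 1
  1+1+1 = 1 carry 1
  1+0+1 = 0 carry 1
  0+0+1 = 1
  1+0 = 1
  1+1 = 0 carry 1
  1+1+1 = 1 carry 1
  1+0+1 = 0 carry 1
  0+1+1 = 0 carry 1
  final carry 1
Sum = 0b100101101001110111011101111100001011; now AND with 0b11110010100000000011001111010011100:
  100101101001110111011101111100001011
& 011110010100000000011001111010011100
= 000100000000000000011001111000001000

0b100000000000000011001111000001000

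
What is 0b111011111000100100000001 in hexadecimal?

0xef8901

Group the bits into nibbles: 1110 1111 1000 1001 0000 0001 → ef8901.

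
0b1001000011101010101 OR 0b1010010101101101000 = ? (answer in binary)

OR bit by bit (1 where either bit is 1):
  1001000011101010101
| 1010010101101101000
= 1011010111101111101

0b1011010111101111101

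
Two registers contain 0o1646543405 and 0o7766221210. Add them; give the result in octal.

Add column by column in base 8, right to left:
  5+0 = 5
  0+1 = 1
  4+2 = 6
  3+1 = 4
  4+2 = 6
  5+2 = 7
  6+6 = 4 carry 1
  4+6+1 = 3 carry 1
  6+7+1 = 6 carry 1
  1+7+1 = 1 carry 1
  final carry 1

0o11634764615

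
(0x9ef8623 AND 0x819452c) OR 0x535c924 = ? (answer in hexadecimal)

0xd3dcd24

0x9ef8623 AND 0x819452c = 0x8090420.
Then OR with 0x535c924.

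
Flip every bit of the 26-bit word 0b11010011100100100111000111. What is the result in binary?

Invert each bit: 11010011100100100111000111 → 00101100011011011000111000.

0b00101100011011011000111000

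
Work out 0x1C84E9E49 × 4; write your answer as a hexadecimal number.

Multiply each base-16 digit by 4, carrying:
  9×4 = 36 → write 4 carry 2
  4×4+2 = 18 → write 2 carry 1
  E×4+1 = 57 → write 9 carry 3
  9×4+3 = 39 → write 7 carry 2
  E×4+2 = 58 → write A carry 3
  4×4+3 = 19 → write 3 carry 1
  8×4+1 = 33 → write 1 carry 2
  C×4+2 = 50 → write 2 carry 3
  1×4+3 = 7 → write 7

0x7213A7924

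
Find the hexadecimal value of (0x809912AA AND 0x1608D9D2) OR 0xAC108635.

0xAC1896B7

0x809912AA AND 0x1608D9D2 = 0x00081082.
Then OR with 0xAC108635.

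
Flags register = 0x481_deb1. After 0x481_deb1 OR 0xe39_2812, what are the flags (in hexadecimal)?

0xeb9feb3

OR each hex digit independently (no carries):
  4|e=e, 8|3=b, 1|9=9, d|2=f, e|8=e, b|1=b, 1|2=3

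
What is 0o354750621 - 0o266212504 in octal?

Subtract column by column in base 8:
  1-4 → 5 (borrow)
  2-0-1 → 1
  6-5 → 1
  0-2 → 6 (borrow)
  5-1-1 → 3
  7-2 → 5
  4-6 → 6 (borrow)
  5-6-1 → 6 (borrow)
  3-2-1 → 0

0o66536115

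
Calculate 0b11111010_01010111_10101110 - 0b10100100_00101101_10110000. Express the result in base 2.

Subtract column by column in base 2:
  0-0 → 0
  1-0 → 1
  1-0 → 1
  1-0 → 1
  0-1 → 1 (borrow)
  1-1-1 → 1 (borrow)
  0-0-1 → 1 (borrow)
  1-1-1 → 1 (borrow)
  1-1-1 → 1 (borrow)
  1-0-1 → 0
  1-1 → 0
  0-1 → 1 (borrow)
  1-0-1 → 0
  0-1 → 1 (borrow)
  1-0-1 → 0
  0-0 → 0
  0-0 → 0
  1-0 → 1
  0-1 → 1 (borrow)
  1-0-1 → 0
  1-0 → 1
  1-1 → 0
  1-0 → 1
  1-1 → 0

0b10101100010100111111110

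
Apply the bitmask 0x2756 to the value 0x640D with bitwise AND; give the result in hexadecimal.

0x2404

AND each hex digit independently (no carries):
  6&2=2, 4&7=4, 0&5=0, D&6=4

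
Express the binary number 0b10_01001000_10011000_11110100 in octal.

Group the bits in threes: 010 010 010 001 001 100 011 110 100 → 222114364.

0o222114364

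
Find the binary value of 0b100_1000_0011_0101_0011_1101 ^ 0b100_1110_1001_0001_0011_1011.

0b00001101010010000000110

XOR bit by bit (1 where the bits differ):
  10010000011010100111101
^ 10011101001000100111011
= 00001101010010000000110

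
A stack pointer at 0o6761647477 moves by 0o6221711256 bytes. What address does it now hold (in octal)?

0o15203560755

Add column by column in base 8, right to left:
  7+6 = 5 carry 1
  7+5+1 = 5 carry 1
  4+2+1 = 7
  7+1 = 0 carry 1
  4+1+1 = 6
  6+7 = 5 carry 1
  1+1+1 = 3
  6+2 = 0 carry 1
  7+2+1 = 2 carry 1
  6+6+1 = 5 carry 1
  final carry 1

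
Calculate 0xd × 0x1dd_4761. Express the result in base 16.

Multiply each base-16 digit by 13, carrying:
  1×13 = 13 → write d
  6×13 = 78 → write e carry 4
  7×13+4 = 95 → write f carry 5
  4×13+5 = 57 → write 9 carry 3
  d×13+3 = 172 → write c carry 10
  d×13+10 = 179 → write 3 carry 11
  1×13+11 = 24 → write 8 carry 1
  remaining carry: 1

0x183c9fed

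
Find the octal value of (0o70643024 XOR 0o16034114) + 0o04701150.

0o73600300

First 0o70643024 XOR 0o16034114 = 0o66677130.
Add column by column in base 8, right to left:
  0+0 = 0
  3+5 = 0 carry 1
  1+1+1 = 3
  7+1 = 0 carry 1
  7+0+1 = 0 carry 1
  6+7+1 = 6 carry 1
  6+4+1 = 3 carry 1
  6+0+1 = 7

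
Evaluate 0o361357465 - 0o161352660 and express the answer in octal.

Subtract column by column in base 8:
  5-0 → 5
  6-6 → 0
  4-6 → 6 (borrow)
  7-2-1 → 4
  5-5 → 0
  3-3 → 0
  1-1 → 0
  6-6 → 0
  3-1 → 2

0o200004605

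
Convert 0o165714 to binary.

0b1110101111001100

Each octal digit is 3 bits: 1=001 6=110 5=101 7=111 1=001 4=100.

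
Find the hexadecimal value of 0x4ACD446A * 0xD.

0x3CC6C7962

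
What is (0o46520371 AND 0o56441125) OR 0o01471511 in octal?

0o47471531

0o46520371 AND 0o56441125 = 0o46400121.
Then OR with 0o01471511.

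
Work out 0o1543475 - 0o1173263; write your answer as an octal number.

Subtract column by column in base 8:
  5-3 → 2
  7-6 → 1
  4-2 → 2
  3-3 → 0
  4-7 → 5 (borrow)
  5-1-1 → 3
  1-1 → 0

0o350212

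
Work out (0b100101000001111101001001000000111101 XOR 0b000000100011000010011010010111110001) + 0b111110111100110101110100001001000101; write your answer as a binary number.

First 0b100101000001111101001001000000111101 XOR 0b000000100011000010011010010111110001 = 0b100101100010111111010011010111001100.
Add column by column in base 2, right to left:
  0+1 = 1
  0+0 = 0
  1+1 = 0 carry 1
  1+0+1 = 0 carry 1
  0+0+1 = 1
  0+0 = 0
  1+1 = 0 carry 1
  1+0+1 = 0 carry 1
  1+0+1 = 0 carry 1
  0+1+1 = 0 carry 1
  1+0+1 = 0 carry 1
  0+0+1 = 1
  1+0 = 1
  1+0 = 1
  0+1 = 1
  0+0 = 0
  1+1 = 0 carry 1
  0+1+1 = 0 carry 1
  1+1+1 = 1 carry 1
  1+0+1 = 0 carry 1
  1+1+1 = 1 carry 1
  1+0+1 = 0 carry 1
  1+1+1 = 1 carry 1
  1+1+1 = 1 carry 1
  0+0+1 = 1
  1+0 = 1
  0+1 = 1
  0+1 = 1
  0+1 = 1
  1+1 = 0 carry 1
  1+0+1 = 0 carry 1
  0+1+1 = 0 carry 1
  1+1+1 = 1 carry 1
  0+1+1 = 0 carry 1
  0+1+1 = 0 carry 1
  1+1+1 = 1 carry 1
  final carry 1

0b1100100011111110101000111100000010001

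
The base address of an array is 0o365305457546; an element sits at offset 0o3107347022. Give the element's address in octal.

Add column by column in base 8, right to left:
  6+2 = 0 carry 1
  4+2+1 = 7
  5+0 = 5
  7+7 = 6 carry 1
  5+4+1 = 2 carry 1
  4+3+1 = 0 carry 1
  5+7+1 = 5 carry 1
  0+0+1 = 1
  3+1 = 4
  5+3 = 0 carry 1
  6+0+1 = 7
  3+0 = 3

0o370415026570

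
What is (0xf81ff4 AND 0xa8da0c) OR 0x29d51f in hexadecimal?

0xf81ff4 AND 0xa8da0c = 0xa81a04.
Then OR with 0x29d51f.

0xa9df1f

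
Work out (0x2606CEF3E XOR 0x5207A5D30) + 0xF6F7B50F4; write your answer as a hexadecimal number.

First 0x2606CEF3E XOR 0x5207A5D30 = 0x74016B20E.
Add column by column in base 16, right to left:
  E+4 = 2 carry 1
  0+F+1 = 0 carry 1
  2+0+1 = 3
  B+5 = 0 carry 1
  6+B+1 = 2 carry 1
  1+7+1 = 9
  0+F = F
  4+6 = A
  7+F = 6 carry 1
  final carry 1

0x16AF920302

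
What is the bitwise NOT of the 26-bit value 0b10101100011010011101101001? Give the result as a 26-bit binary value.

0b01010011100101100010010110

Invert each bit: 10101100011010011101101001 → 01010011100101100010010110.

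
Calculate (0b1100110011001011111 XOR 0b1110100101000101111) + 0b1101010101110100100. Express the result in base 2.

First 0b1100110011001011111 XOR 0b1110100101000101111 = 0b0010010110001110000.
Add column by column in base 2, right to left:
  0+0 = 0
  0+0 = 0
  0+1 = 1
  0+0 = 0
  1+0 = 1
  1+1 = 0 carry 1
  1+0+1 = 0 carry 1
  0+1+1 = 0 carry 1
  0+1+1 = 0 carry 1
  0+1+1 = 0 carry 1
  1+0+1 = 0 carry 1
  1+1+1 = 1 carry 1
  0+0+1 = 1
  1+1 = 0 carry 1
  0+0+1 = 1
  0+1 = 1
  1+0 = 1
  0+1 = 1
  0+1 = 1

0b1111101100000010100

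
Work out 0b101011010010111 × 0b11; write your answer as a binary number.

Multiply each base-2 digit by 3, carrying:
  1×3 = 3 → write 1 carry 1
  1×3+1 = 4 → write 0 carry 2
  1×3+2 = 5 → write 1 carry 2
  0×3+2 = 2 → write 0 carry 1
  1×3+1 = 4 → write 0 carry 2
  0×3+2 = 2 → write 0 carry 1
  0×3+1 = 1 → write 1
  1×3 = 3 → write 1 carry 1
  0×3+1 = 1 → write 1
  1×3 = 3 → write 1 carry 1
  1×3+1 = 4 → write 0 carry 2
  0×3+2 = 2 → write 0 carry 1
  1×3+1 = 4 → write 0 carry 2
  0×3+2 = 2 → write 0 carry 1
  1×3+1 = 4 → write 0 carry 2
  remaining carry: 10

0b10000001111000101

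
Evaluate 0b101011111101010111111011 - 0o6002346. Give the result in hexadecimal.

0b101011111101010111111011 = 0xAFD5FB in hexadecimal.
0o6002346 = 0x1804E6 in hexadecimal.
Subtract column by column in base 16:
  B-6 → 5
  F-E → 1
  5-4 → 1
  D-0 → D
  F-8 → 7
  A-1 → 9

0x97D115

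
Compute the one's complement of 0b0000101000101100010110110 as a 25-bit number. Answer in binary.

Invert each bit: 0000101000101100010110110 → 1111010111010011101001001.

0b1111010111010011101001001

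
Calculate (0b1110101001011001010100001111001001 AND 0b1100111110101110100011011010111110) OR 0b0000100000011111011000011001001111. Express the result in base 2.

0b1100101000011111011000011011001111

0b1110101001011001010100001111001001 AND 0b1100111110101110100011011010111110 = 0b1100101000001000000000001010001000.
Then OR with 0b0000100000011111011000011001001111.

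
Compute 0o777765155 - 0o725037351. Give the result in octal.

0o52725604

Subtract column by column in base 8:
  5-1 → 4
  5-5 → 0
  1-3 → 6 (borrow)
  5-7-1 → 5 (borrow)
  6-3-1 → 2
  7-0 → 7
  7-5 → 2
  7-2 → 5
  7-7 → 0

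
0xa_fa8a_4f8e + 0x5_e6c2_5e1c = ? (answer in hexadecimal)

Add column by column in base 16, right to left:
  e+c = a carry 1
  8+1+1 = a
  f+e = d carry 1
  4+5+1 = a
  a+2 = c
  8+c = 4 carry 1
  a+6+1 = 1 carry 1
  f+e+1 = e carry 1
  a+5+1 = 0 carry 1
  final carry 1

0x10e14cadaa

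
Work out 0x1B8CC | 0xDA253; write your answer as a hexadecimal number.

0xDBADF

OR each hex digit independently (no carries):
  1|D=D, B|A=B, 8|2=A, C|5=D, C|3=F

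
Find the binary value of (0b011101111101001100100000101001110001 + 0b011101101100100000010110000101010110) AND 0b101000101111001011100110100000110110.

0b101000101001001000100110100000000110

Add column by column in base 2, right to left:
  1+0 = 1
  0+1 = 1
  0+1 = 1
  0+0 = 0
  1+1 = 0 carry 1
  1+0+1 = 0 carry 1
  1+1+1 = 1 carry 1
  0+0+1 = 1
  0+1 = 1
  1+0 = 1
  0+0 = 0
  1+0 = 1
  0+0 = 0
  0+1 = 1
  0+1 = 1
  0+0 = 0
  0+1 = 1
  1+0 = 1
  0+0 = 0
  0+0 = 0
  1+0 = 1
  1+0 = 1
  0+0 = 0
  0+1 = 1
  1+0 = 1
  0+0 = 0
  1+1 = 0 carry 1
  1+1+1 = 1 carry 1
  1+0+1 = 0 carry 1
  1+1+1 = 1 carry 1
  1+1+1 = 1 carry 1
  0+0+1 = 1
  1+1 = 0 carry 1
  1+1+1 = 1 carry 1
  1+1+1 = 1 carry 1
  final carry 1
Sum = 0b111011101001101100110110101111000111; now AND with 0b101000101111001011100110100000110110:
  111011101001101100110110101111000111
& 101000101111001011100110100000110110
= 101000101001001000100110100000000110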